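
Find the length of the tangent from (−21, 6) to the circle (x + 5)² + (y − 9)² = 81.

Centre (−5, 9), r² = 81. |PO|² = (−16)² + (−3)² = 265.
The tangent meets the radius at right angles, so tangent² = |PO|² − r² = 265 − 81 = 184.

2√46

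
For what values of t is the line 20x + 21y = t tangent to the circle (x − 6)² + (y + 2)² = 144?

For a tangent, require d(centre, line) = r = 12.
|20·6 + 21·(−2) − t| / √841 = 12
|t − (78)| = 12·29, so t = 426 or t = −270.

t = −270 or t = 426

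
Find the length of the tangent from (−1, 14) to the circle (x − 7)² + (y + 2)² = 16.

With centre O = (7, −2), |OP|² = 320 and r² = 16.
By the tangent–radius right angle, tangent length = √(|PO|² − r²) = √304 = 4√19.

4√19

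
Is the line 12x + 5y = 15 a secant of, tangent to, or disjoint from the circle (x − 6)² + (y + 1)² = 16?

tangent

Substituting the line into the circle gives 169x² − 780x + 900 = 0.
Discriminant = (−780)² − 4·169·(900) = 0.
A repeated root: the line is tangent.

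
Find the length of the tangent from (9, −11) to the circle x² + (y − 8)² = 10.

With centre O = (0, 8), |OP|² = 442 and r² = 10.
By the tangent–radius right angle, tangent length = √(|PO|² − r²) = √432 = 12√3.

12√3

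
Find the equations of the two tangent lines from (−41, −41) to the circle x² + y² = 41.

Write the tangent as mx − y + (−41 − m·(−41)) = 0 and set its distance from the centre to √41:
[m·(41) − (41)]² = 41(m² + 1)
20m² − 41m + 20 = 0, so m = 5/4 or m = 4/5.
With m = 5/4: 5x − 4y = −41. With m = 4/5: 4x − 5y = 41.

5x − 4y = −41 and 4x − 5y = 41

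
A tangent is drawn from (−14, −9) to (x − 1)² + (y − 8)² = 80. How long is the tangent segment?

√434

With centre O = (1, 8), |OP|² = 514 and r² = 80.
The tangent meets the radius at right angles, so tangent² = |PO|² − r² = 514 − 80 = 434.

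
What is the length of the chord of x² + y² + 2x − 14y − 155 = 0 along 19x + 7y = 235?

From the line, y = (235 − 19x)/7. Substituting:
410x² − 6970x + 24600 = 0  ⟹  x² − 17x + 60 = 0
x = 12 or x = 5, giving (12, 1) and (5, 20).
Chord length = distance between (12, 1) and (5, 20) = √410 = √410.

√410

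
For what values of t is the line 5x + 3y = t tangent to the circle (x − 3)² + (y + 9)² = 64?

t = −12 ± 8√34

Tangency holds when the distance from the centre (3, −9) to the line equals the radius 8:
|5·3 + 3·(−9) − t| / √34 = 8
|t − (−12)| = 8√34.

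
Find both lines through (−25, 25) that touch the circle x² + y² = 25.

3x + 4y = 25 and 4x + 3y = −25

Let a tangent through (−25, 25) have slope m. Its distance from (0, 0) must equal 5:
(25m − (−25))² = 25(m² + 1)
12m² + 25m + 12 = 0, so m = −3/4 or m = −4/3.
With m = −3/4: 3x + 4y = 25. With m = −4/3: 4x + 3y = −25.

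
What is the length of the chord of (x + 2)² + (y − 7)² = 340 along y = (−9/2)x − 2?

Centre (−2, 7), r² = 340. Perpendicular distance d from centre to line = |0| / √85 = 0/√85.
Half the chord is √(r² − d²) = √(340), so the full chord is 4√85.

4√85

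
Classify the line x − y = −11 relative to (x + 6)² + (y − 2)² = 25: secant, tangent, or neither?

d² = (1·(−6) − 1·2 − (−11))²/2 = 9/2; r² = 25.
Since d² < r², the line cuts the circle twice.

secant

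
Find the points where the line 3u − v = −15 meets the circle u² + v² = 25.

From the line, v = 3u + 15. Substituting:
10u² + 90u + 200 = 0  ⟹  u² + 9u + 20 = 0
u = −4 or u = −5, giving (−4, 3) and (−5, 0).

(−5, 0) and (−4, 3)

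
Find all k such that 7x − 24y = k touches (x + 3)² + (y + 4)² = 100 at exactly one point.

The line touches the circle iff its distance from (−3, −4) is 10:
|7·(−3) − 24·(−4) − k| / √625 = 10
|k − (75)| = 10·25, so k = 325 or k = −175.

k = −175 or k = 325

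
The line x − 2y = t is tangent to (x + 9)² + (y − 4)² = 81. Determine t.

t = −17 ± 9√5

For a tangent, require d(centre, line) = r = 9.
|1·(−9) − 2·4 − t| / √5 = 9
|t − (−17)| = 9√5.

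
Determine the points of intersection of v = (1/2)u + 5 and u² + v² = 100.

(−10, 0) and (6, 8)

Express v = (10 + u)/2 and substitute into the circle:
5u² + 20u − 300 = 0  ⟹  u² + 4u − 60 = 0
u = 6 or u = −10, giving (6, 8) and (−10, 0).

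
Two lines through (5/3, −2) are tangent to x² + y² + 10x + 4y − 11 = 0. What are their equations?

A line y − (−2) = m(x − (5/3)) is tangent when its distance from (−5, −2) is 2√10:
[m·(−20/3) − (0)]² = 40(m² + 1)
m² − 9 = 0, so m = 3 or m = −3.
With m = 3: 3x − y = 7. With m = −3: 3x + y = 3.

3x − y = 7 and 3x + y = 3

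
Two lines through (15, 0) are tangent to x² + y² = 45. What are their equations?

x + 2y = 15 and x − 2y = 15

Write the tangent as mx − y + (0 − m·(15)) = 0 and set its distance from the centre to 3√5:
(−15m − (0))² = 45(m² + 1)
4m² − 1 = 0, so m = −1/2 or m = 1/2.
Through (15, 0) these give x + 2y = 15 and x − 2y = 15.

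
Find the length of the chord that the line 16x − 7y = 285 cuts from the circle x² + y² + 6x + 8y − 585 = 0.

2√305

Substitute y = (−285 + 16x)/7:
305x² − 7930x + 36600 = 0  ⟹  x² − 26x + 120 = 0
x = 20 or x = 6, giving (20, 5) and (6, −27).
Chord length = distance between (20, 5) and (6, −27) = √1220 = 2√305.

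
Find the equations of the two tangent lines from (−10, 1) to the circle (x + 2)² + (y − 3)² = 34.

Let a tangent through (−10, 1) have slope m. Its distance from (−2, 3) must equal √34:
(8m − (2))² = 34(m² + 1)
15m² − 16m − 15 = 0, so m = −3/5 or m = 5/3.
With m = −3/5: 3x + 5y = −25. With m = 5/3: 5x − 3y = −53.

3x + 5y = −25 and 5x − 3y = −53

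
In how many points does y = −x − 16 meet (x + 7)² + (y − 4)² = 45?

Centre (−7, 4), r² = 45. Distance² from centre to line = (13)²/2 = 169/2.
Since d² > r², the line lies outside the circle.

0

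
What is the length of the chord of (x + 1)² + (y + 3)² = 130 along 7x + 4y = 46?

From the line, y = (46 − 7x)/4. Substituting:
65x² − 780x + 1300 = 0  ⟹  x² − 12x + 20 = 0
x = 10 or x = 2, giving (10, −6) and (2, 8).
|(10, −6) − (2, 8)| = √((8)² + (−14)²) = 2√65.

2√65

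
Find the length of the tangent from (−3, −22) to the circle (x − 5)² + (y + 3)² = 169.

The centre is (5, −3) and r = 13. The square of the distance from P to the centre is 64 + 361 = 425.
Power of the point: PT² = |PO|² − r² = 256, so PT = 16.

16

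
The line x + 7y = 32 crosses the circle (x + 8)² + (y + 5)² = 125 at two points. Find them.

(−10, 6) and (−3, 5)

Substitute y = (32 − x)/7:
50x² + 650x + 1500 = 0  ⟹  x² + 13x + 30 = 0
x = −3 or x = −10, giving (−3, 5) and (−10, 6).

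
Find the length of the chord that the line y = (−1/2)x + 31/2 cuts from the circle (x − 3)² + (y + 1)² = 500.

16√5

Express y = (31 − x)/2 and substitute into the circle:
5x² − 90x − 875 = 0  ⟹  x² − 18x − 175 = 0
x = 25 or x = −7, giving (25, 3) and (−7, 19).
Chord length = distance between (25, 3) and (−7, 19) = √1280 = 16√5.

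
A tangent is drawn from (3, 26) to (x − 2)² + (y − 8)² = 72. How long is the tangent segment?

√253

The centre is (2, 8) and r = 6√2. The square of the distance from P to the centre is 1 + 324 = 325.
By the tangent–radius right angle, tangent length = √(|PO|² − r²) = √253.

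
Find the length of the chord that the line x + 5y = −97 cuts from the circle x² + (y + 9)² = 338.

Centre (0, −9), r² = 338. Perpendicular distance d from centre to line = |52| / √26 = 52/√26.
Chord = 2√(r² − d²) = 2·√(234) = 6√26.

6√26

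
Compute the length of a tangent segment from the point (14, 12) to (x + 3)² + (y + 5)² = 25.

√553

The centre is (−3, −5) and r = 5. The square of the distance from P to the centre is 289 + 289 = 578.
The tangent meets the radius at right angles, so tangent² = |PO|² − r² = 578 − 25 = 553.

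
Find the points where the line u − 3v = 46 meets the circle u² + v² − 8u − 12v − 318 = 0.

(7, −13) and (13, −11)

From the line, v = (−46 + u)/3. Substituting:
10u² − 200u + 910 = 0  ⟹  u² − 20u + 91 = 0
u = 13 or u = 7, giving (13, −11) and (7, −13).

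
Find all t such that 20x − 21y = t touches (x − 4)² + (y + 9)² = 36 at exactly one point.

t = 95 or t = 443

Tangency holds when the distance from the centre (4, −9) to the line equals the radius 6:
|20·4 − 21·(−9) − t| / √841 = 6
|t − (269)| = 6·29, so t = 443 or t = 95.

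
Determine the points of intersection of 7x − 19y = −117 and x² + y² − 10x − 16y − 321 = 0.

From the line, y = (117 + 7x)/19. Substituting:
410x² − 4100x − 137760 = 0  ⟹  x² − 10x − 336 = 0
x = 24 or x = −14, giving (24, 15) and (−14, 1).

(−14, 1) and (24, 15)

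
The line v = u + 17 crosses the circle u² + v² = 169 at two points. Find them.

(−12, 5) and (−5, 12)

Substitute v = u + 17:
2u² + 34u + 120 = 0  ⟹  u² + 17u + 60 = 0
u = −5 or u = −12, giving (−5, 12) and (−12, 5).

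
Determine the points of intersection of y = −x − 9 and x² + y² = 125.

Express y = −x − 9 and substitute into the circle:
2x² + 18x − 44 = 0  ⟹  x² + 9x − 22 = 0
x = 2 or x = −11, giving (2, −11) and (−11, 2).

(−11, 2) and (2, −11)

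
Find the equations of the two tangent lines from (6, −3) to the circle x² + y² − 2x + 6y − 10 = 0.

Let a tangent through (6, −3) have slope m. Its distance from (1, −3) must equal 2√5:
(−5m − (0))² = 20(m² + 1)
m² − 4 = 0, so m = 2 or m = −2.
Through (6, −3) these give 2x − y = 15 and 2x + y = 9.

2x − y = 15 and 2x + y = 9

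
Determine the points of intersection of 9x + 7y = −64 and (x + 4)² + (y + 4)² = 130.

(−11, 5) and (3, −13)

From the line, y = (−64 − 9x)/7. Substituting:
130x² + 1040x − 4290 = 0  ⟹  x² + 8x − 33 = 0
x = 3 or x = −11, giving (3, −13) and (−11, 5).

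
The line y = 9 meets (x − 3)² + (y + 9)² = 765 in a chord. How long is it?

Substitute y = 9:
x² − 6x − 432 = 0
x = 24 or x = −18, giving (24, 9) and (−18, 9).
Chord length = distance between (24, 9) and (−18, 9) = √1764 = 42.

42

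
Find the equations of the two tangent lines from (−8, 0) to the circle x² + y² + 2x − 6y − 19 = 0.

2x + 5y = −16 and 5x − 2y = −40

Let a tangent through (−8, 0) have slope m. Its distance from (−1, 3) must equal √29:
[m·(7) − (3)]² = 29(m² + 1)
10m² − 21m − 10 = 0, so m = −2/5 or m = 5/2.
Through (−8, 0) these give 2x + 5y = −16 and 5x − 2y = −40.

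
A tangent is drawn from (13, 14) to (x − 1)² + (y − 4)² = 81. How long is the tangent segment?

The centre is (1, 4) and r = 9. The square of the distance from P to the centre is 144 + 100 = 244.
Power of the point: PT² = |PO|² − r² = 163, so PT = √163.

√163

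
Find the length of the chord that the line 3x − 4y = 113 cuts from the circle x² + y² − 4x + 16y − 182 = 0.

Centre (2, −8), r² = 250. Perpendicular distance d from centre to line = |−75| / √25 = 75/√25.
Chord = 2√(r² − d²) = 2·√(25) = 10.

10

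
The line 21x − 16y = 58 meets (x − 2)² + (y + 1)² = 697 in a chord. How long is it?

2√697

From the line, y = (−58 + 21x)/16. Substituting:
697x² − 2788x − 175644 = 0  ⟹  x² − 4x − 252 = 0
x = 18 or x = −14, giving (18, 20) and (−14, −22).
|(18, 20) − (−14, −22)| = √((32)² + (42)²) = 2√697.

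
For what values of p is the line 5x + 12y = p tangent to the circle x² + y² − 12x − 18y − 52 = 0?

p = −31 or p = 307

The line touches the circle iff its distance from (6, 9) is 13:
|5·6 + 12·9 − p| / √169 = 13
|p − (138)| = 13·13, so p = 307 or p = −31.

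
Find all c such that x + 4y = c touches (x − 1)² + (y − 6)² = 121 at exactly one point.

For a tangent, require d(centre, line) = r = 11.
|1·1 + 4·6 − c| / √17 = 11
|c − (25)| = 11√17.

c = 25 ± 11√17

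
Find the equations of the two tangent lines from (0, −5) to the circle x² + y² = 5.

Let a tangent through (0, −5) have slope m. Its distance from (0, 0) must equal √5:
(0m − (5))² = 5(m² + 1)
m² − 4 = 0, so m = −2 or m = 2.
Through (0, −5) these give 2x + y = −5 and 2x − y = 5.

2x + y = −5 and 2x − y = 5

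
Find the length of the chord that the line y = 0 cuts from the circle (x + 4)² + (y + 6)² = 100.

The distance from (−4, −6) to the line is 6, and r² = 100.
Chord = 2√(r² − d²) = 2·√(64) = 16.

16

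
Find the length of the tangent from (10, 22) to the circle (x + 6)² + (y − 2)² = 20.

2√159

The centre is (−6, 2) and r = 2√5. The square of the distance from P to the centre is 256 + 400 = 656.
The tangent meets the radius at right angles, so tangent² = |PO|² − r² = 656 − 20 = 636.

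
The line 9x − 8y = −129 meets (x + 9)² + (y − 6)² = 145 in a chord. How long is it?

2√145

Centre (−9, 6), r² = 145. Perpendicular distance d from centre to line = |0| / √145 = 0/√145.
Half the chord is √(r² − d²) = √(145), so the full chord is 2√145.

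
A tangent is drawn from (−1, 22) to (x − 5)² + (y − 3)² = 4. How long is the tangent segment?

√393

The centre is (5, 3) and r = 2. The square of the distance from P to the centre is 36 + 361 = 397.
Power of the point: PT² = |PO|² − r² = 393, so PT = √393.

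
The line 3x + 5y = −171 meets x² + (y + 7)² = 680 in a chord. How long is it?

Centre (0, −7), r² = 680. Perpendicular distance d from centre to line = |136| / √34 = 136/√34.
Chord = 2√(r² − d²) = 2·√(136) = 4√34.

4√34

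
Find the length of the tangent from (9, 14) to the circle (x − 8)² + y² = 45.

2√38

Centre (8, 0), r² = 45. |PO|² = (1)² + (14)² = 197.
By the tangent–radius right angle, tangent length = √(|PO|² − r²) = √152 = 2√38.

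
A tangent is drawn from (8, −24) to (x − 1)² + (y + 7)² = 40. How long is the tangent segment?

√298

Centre (1, −7), r² = 40. |PO|² = (7)² + (−17)² = 338.
The tangent meets the radius at right angles, so tangent² = |PO|² − r² = 338 − 40 = 298.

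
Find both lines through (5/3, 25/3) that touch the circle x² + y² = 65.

Write the tangent as mx − y + (25/3 − m·(5/3)) = 0 and set its distance from the centre to √65:
[m·(−5/3) − (−25/3)]² = 65(m² + 1)
56m² + 25m − 4 = 0, so m = −4/7 or m = 1/8.
With m = −4/7: 4x + 7y = 65. With m = 1/8: x − 8y = −65.

4x + 7y = 65 and x − 8y = −65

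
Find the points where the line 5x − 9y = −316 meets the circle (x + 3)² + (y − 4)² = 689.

Express y = (316 + 5x)/9 and substitute into the circle:
106x² + 3286x + 23320 = 0  ⟹  x² + 31x + 220 = 0
x = −11 or x = −20, giving (−11, 29) and (−20, 24).

(−20, 24) and (−11, 29)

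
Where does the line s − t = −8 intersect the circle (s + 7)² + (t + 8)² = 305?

From the line, t = s + 8. Substituting:
2s² + 46s = 0  ⟹  s² + 23s = 0
s = 0 or s = −23, giving (0, 8) and (−23, −15).

(−23, −15) and (0, 8)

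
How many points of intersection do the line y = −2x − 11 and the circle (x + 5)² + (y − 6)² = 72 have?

d² = (2·(−5) + 1·6 − (−11))²/5 = 49/5; r² = 72.
Since d² < r², the line cuts the circle twice.

2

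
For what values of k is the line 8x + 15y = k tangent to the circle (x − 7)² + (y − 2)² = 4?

Tangency holds when the distance from the centre (7, 2) to the line equals the radius 2:
|8·7 + 15·2 − k| / √289 = 2
|k − (86)| = 2·17, so k = 120 or k = 52.

k = 52 or k = 120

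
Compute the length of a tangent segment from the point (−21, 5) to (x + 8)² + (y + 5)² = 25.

2√61

The centre is (−8, −5) and r = 5. The square of the distance from P to the centre is 169 + 100 = 269.
Power of the point: PT² = |PO|² − r² = 244, so PT = 2√61.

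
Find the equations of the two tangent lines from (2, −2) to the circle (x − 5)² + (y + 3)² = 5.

A line y − (−2) = m(x − (2)) is tangent when its distance from (5, −3) is √5:
(3m − (−1))² = 5(m² + 1)
2m² + 3m − 2 = 0, so m = −2 or m = 1/2.
Through (2, −2) these give 2x + y = 2 and x − 2y = 6.

2x + y = 2 and x − 2y = 6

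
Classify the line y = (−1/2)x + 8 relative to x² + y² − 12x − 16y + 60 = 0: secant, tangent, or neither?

Substituting the line into the circle gives 5x² − 48x − 16 = 0.
Δ = 2304 − (−320) = 2624.
Two real roots: the line is a secant.

secant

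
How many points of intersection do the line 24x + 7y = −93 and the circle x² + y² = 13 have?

Centre (0, 0), r² = 13. Distance² from centre to line = (93)²/625 = 8649/625.
Since d² > r², the line lies outside the circle.

0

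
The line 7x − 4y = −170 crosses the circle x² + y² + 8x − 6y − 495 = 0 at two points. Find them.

(−26, −3) and (−10, 25)

Express y = (170 + 7x)/4 and substitute into the circle:
65x² + 2340x + 16900 = 0  ⟹  x² + 36x + 260 = 0
x = −10 or x = −26, giving (−10, 25) and (−26, −3).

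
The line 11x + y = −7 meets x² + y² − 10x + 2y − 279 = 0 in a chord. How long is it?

Substitute y = −11x − 7:
122x² + 122x − 244 = 0  ⟹  x² + x − 2 = 0
x = 1 or x = −2, giving (1, −18) and (−2, 15).
|(1, −18) − (−2, 15)| = √((3)² + (−33)²) = 3√122.

3√122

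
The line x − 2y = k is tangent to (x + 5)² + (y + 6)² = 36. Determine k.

k = 7 ± 6√5

Tangency holds when the distance from the centre (−5, −6) to the line equals the radius 6:
|1·(−5) − 2·(−6) − k| / √5 = 6
|k − (7)| = 6√5.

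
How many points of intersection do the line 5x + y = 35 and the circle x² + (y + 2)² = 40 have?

0

Substituting the line into the circle gives 26x² − 370x + 1329 = 0.
Δ = 136900 − 138216 = −1316.
No real roots: the line does not meet the circle.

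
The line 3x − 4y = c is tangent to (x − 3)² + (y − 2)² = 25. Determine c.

Tangency holds when the distance from the centre (3, 2) to the line equals the radius 5:
|3·3 − 4·2 − c| / √25 = 5
|c − (1)| = 5·5, so c = 26 or c = −24.

c = −24 or c = 26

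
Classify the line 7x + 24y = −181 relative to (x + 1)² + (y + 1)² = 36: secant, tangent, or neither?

d² = (7·(−1) + 24·(−1) − (−181))²/625 = 36; r² = 36.
Since d² = r², the line is tangent.

tangent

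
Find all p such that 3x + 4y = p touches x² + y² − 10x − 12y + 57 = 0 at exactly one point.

p = 29 or p = 49

Tangency holds when the distance from the centre (5, 6) to the line equals the radius 2:
|3·5 + 4·6 − p| / √25 = 2
|p − (39)| = 2·5, so p = 49 or p = 29.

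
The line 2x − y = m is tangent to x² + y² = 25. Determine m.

For a tangent, require d(centre, line) = r = 5.
|2·0 − 1·0 − m| / √5 = 5
|m| = 5√5.

m = ±5√5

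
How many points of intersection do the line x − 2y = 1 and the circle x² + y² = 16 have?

2

Substituting the line into the circle gives 5x² − 2x − 63 = 0.
Δ = 4 − (−1260) = 1264.
Two real roots: the line is a secant.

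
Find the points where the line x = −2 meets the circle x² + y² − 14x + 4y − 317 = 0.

The line gives x = −2. Substituting into the circle:
y² + 4y − 285 = 0
y = 15 or y = −19, giving (−2, 15) and (−2, −19).

(−2, −19) and (−2, 15)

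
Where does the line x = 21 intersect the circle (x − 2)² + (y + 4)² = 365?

The line gives x = 21. Substituting into the circle:
y² + 8y + 12 = 0
y = −2 or y = −6, giving (21, −2) and (21, −6).

(21, −6) and (21, −2)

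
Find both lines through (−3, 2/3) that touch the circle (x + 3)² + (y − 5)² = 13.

2x + 3y = −4 and 2x − 3y = −8

Let a tangent through (−3, 2/3) have slope m. Its distance from (−3, 5) must equal √13:
(0m − (13/3))² = 13(m² + 1)
9m² − 4 = 0, so m = −2/3 or m = 2/3.
With m = −2/3: 2x + 3y = −4. With m = 2/3: 2x − 3y = −8.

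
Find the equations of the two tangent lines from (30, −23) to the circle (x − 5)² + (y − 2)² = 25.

A line y − (−23) = m(x − (30)) is tangent when its distance from (5, 2) is 5:
(−25m − (25))² = 25(m² + 1)
12m² + 25m + 12 = 0, so m = −4/3 or m = −3/4.
With m = −4/3: 4x + 3y = 51. With m = −3/4: 3x + 4y = −2.

4x + 3y = 51 and 3x + 4y = −2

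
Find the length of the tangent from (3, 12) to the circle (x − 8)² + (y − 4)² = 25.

The centre is (8, 4) and r = 5. The square of the distance from P to the centre is 25 + 64 = 89.
The tangent meets the radius at right angles, so tangent² = |PO|² − r² = 89 − 25 = 64.

8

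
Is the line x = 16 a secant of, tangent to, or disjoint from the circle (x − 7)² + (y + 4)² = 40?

Centre (7, −4), r² = 40. Distance² from centre to line = (−9)² = 81.
Since d² > r², the line lies outside the circle.

disjoint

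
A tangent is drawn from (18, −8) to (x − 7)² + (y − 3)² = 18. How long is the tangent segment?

4√14

The centre is (7, 3) and r = 3√2. The square of the distance from P to the centre is 121 + 121 = 242.
Power of the point: PT² = |PO|² − r² = 224, so PT = 4√14.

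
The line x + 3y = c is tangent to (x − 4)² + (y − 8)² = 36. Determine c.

c = 28 ± 6√10

For a tangent, require d(centre, line) = r = 6.
|1·4 + 3·8 − c| / √10 = 6
|c − (28)| = 6√10.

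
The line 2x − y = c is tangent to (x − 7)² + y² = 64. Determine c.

Tangency holds when the distance from the centre (7, 0) to the line equals the radius 8:
|2·7 − 1·0 − c| / √5 = 8
|c − (14)| = 8√5.

c = 14 ± 8√5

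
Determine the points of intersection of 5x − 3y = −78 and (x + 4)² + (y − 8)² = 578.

(−21, −9) and (3, 31)

From the line, y = (78 + 5x)/3. Substituting:
34x² + 612x − 2142 = 0  ⟹  x² + 18x − 63 = 0
x = 3 or x = −21, giving (3, 31) and (−21, −9).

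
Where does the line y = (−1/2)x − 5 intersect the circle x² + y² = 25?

(−4, −3) and (0, −5)

From the line, y = (−10 − x)/2. Substituting:
5x² + 20x = 0  ⟹  x² + 4x = 0
x = 0 or x = −4, giving (0, −5) and (−4, −3).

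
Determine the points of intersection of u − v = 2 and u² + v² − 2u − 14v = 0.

Substitute v = u − 2:
2u² − 20u + 32 = 0  ⟹  u² − 10u + 16 = 0
u = 8 or u = 2, giving (8, 6) and (2, 0).

(2, 0) and (8, 6)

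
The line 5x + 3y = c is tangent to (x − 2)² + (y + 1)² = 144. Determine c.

c = 7 ± 12√34

For a tangent, require d(centre, line) = r = 12.
|5·2 + 3·(−1) − c| / √34 = 12
|c − (7)| = 12√34.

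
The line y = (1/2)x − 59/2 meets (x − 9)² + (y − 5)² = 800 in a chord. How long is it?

Centre (9, 5), r² = 800. Perpendicular distance d from centre to line = |−60| / √5 = 60/√5.
Half the chord is √(r² − d²) = √(80), so the full chord is 8√5.

8√5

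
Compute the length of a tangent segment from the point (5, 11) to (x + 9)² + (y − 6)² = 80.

√141

The centre is (−9, 6) and r = 4√5. The square of the distance from P to the centre is 196 + 25 = 221.
By the tangent–radius right angle, tangent length = √(|PO|² − r²) = √141.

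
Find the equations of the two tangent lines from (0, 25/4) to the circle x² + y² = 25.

Let a tangent through (0, 25/4) have slope m. Its distance from (0, 0) must equal 5:
(0m − (−25/4))² = 25(m² + 1)
16m² − 9 = 0, so m = 3/4 or m = −3/4.
Through (0, 25/4) these give 3x − 4y = −25 and 3x + 4y = 25.

3x − 4y = −25 and 3x + 4y = 25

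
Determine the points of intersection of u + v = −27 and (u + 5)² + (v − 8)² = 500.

(−25, −2) and (−15, −12)

Express v = −u − 27 and substitute into the circle:
2u² + 80u + 750 = 0  ⟹  u² + 40u + 375 = 0
u = −15 or u = −25, giving (−15, −12) and (−25, −2).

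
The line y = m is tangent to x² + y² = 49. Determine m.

The line touches the circle iff its distance from (0, 0) is 7:
|0·0 + 1·0 − m| / √1 = 7
|m| = 7, so m = 7 or m = −7.

m = −7 or m = 7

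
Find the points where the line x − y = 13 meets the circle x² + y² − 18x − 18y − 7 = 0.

(9, −4) and (22, 9)

Substitute y = x − 13:
2x² − 62x + 396 = 0  ⟹  x² − 31x + 198 = 0
x = 22 or x = 9, giving (22, 9) and (9, −4).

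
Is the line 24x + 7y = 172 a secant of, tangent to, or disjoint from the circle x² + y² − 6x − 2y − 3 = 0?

disjoint

d² = (24·3 + 7·1 − (172))²/625 = 8649/625; r² = 13.
Since d² > r², the line lies outside the circle.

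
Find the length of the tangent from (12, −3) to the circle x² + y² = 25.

Centre (0, 0), r² = 25. |PO|² = (12)² + (−3)² = 153.
The tangent meets the radius at right angles, so tangent² = |PO|² − r² = 153 − 25 = 128.

8√2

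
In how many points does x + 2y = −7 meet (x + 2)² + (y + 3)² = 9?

Centre (−2, −3), r² = 9. Distance² from centre to line = (−1)²/5 = 1/5.
Since d² < r², the line cuts the circle twice.

2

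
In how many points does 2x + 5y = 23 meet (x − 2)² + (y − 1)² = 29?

Substituting the line into the circle gives 29x² − 172x − 301 = 0.
Discriminant = (−172)² − 4·29·(−301) = 64500 > 0.
Two real roots: the line is a secant.

2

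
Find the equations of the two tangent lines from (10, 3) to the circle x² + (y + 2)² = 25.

y = 3 and 4x − 3y = 31

A line y − (3) = m(x − (10)) is tangent when its distance from (0, −2) is 5:
[m·(−10) − (−5)]² = 25(m² + 1)
3m² − 4m = 0, so m = 0 or m = 4/3.
Through (10, 3) these give y = 3 and 4x − 3y = 31.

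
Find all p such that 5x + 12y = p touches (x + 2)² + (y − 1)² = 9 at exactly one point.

p = −37 or p = 41

Tangency holds when the distance from the centre (−2, 1) to the line equals the radius 3:
|5·(−2) + 12·1 − p| / √169 = 3
|p − (2)| = 3·13, so p = 41 or p = −37.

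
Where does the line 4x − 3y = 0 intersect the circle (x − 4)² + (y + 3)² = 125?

(−6, −8) and (6, 8)

From the line, y = (4x)/3. Substituting:
25x² − 900 = 0  ⟹  x² − 36 = 0
x = 6 or x = −6, giving (6, 8) and (−6, −8).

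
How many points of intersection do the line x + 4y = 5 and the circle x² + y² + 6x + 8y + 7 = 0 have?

0

d² = (1·(−3) + 4·(−4) − (5))²/17 = 576/17; r² = 18.
Since d² > r², the line lies outside the circle.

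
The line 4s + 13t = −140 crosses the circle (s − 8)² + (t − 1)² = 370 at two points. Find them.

(−9, −8) and (17, −16)

Express t = (−140 − 4s)/13 and substitute into the circle:
185s² − 1480s − 28305 = 0  ⟹  s² − 8s − 153 = 0
s = 17 or s = −9, giving (17, −16) and (−9, −8).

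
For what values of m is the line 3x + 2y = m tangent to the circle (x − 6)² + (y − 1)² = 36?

m = 20 ± 6√13

The line touches the circle iff its distance from (6, 1) is 6:
|3·6 + 2·1 − m| / √13 = 6
|m − (20)| = 6√13.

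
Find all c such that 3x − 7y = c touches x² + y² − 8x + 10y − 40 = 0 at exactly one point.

c = 47 ± 9√58

The line touches the circle iff its distance from (4, −5) is 9:
|3·4 − 7·(−5) − c| / √58 = 9
|c − (47)| = 9√58.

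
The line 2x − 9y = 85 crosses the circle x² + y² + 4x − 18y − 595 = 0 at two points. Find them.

(−16, −13) and (20, −5)

From the line, y = (−85 + 2x)/9. Substituting:
85x² − 340x − 27200 = 0  ⟹  x² − 4x − 320 = 0
x = 20 or x = −16, giving (20, −5) and (−16, −13).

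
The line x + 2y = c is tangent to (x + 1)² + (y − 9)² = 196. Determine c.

c = 17 ± 14√5

The line touches the circle iff its distance from (−1, 9) is 14:
|1·(−1) + 2·9 − c| / √5 = 14
|c − (17)| = 14√5.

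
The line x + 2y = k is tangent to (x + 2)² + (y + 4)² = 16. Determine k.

Tangency holds when the distance from the centre (−2, −4) to the line equals the radius 4:
|1·(−2) + 2·(−4) − k| / √5 = 4
|k − (−10)| = 4√5.

k = −10 ± 4√5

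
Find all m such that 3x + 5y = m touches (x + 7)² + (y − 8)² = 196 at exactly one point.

m = 19 ± 14√34

The line touches the circle iff its distance from (−7, 8) is 14:
|3·(−7) + 5·8 − m| / √34 = 14
|m − (19)| = 14√34.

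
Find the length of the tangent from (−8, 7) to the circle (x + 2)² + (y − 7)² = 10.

√26

The centre is (−2, 7) and r = √10. The square of the distance from P to the centre is 36 + 0 = 36.
Power of the point: PT² = |PO|² − r² = 26, so PT = √26.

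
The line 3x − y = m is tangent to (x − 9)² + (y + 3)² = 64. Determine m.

Tangency holds when the distance from the centre (9, −3) to the line equals the radius 8:
|3·9 − 1·(−3) − m| / √10 = 8
|m − (30)| = 8√10.

m = 30 ± 8√10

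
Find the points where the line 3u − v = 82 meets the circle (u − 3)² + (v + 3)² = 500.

Substitute v = 3u − 82:
10u² − 480u + 5750 = 0  ⟹  u² − 48u + 575 = 0
u = 25 or u = 23, giving (25, −7) and (23, −13).

(23, −13) and (25, −7)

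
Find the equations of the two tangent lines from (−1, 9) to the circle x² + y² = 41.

A line y − (9) = m(x − (−1)) is tangent when its distance from (0, 0) is √41:
(1m − (−9))² = 41(m² + 1)
20m² − 9m − 20 = 0, so m = 5/4 or m = −4/5.
Through (−1, 9) these give 5x − 4y = −41 and 4x + 5y = 41.

5x − 4y = −41 and 4x + 5y = 41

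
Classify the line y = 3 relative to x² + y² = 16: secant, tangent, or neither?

secant

Centre (0, 0), r² = 16. Distance² from centre to line = (−3)² = 9.
Since d² < r², the line cuts the circle twice.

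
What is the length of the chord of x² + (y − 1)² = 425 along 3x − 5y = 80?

5√34

Substitute y = (−80 + 3x)/5:
34x² − 510x − 3400 = 0  ⟹  x² − 15x − 100 = 0
x = 20 or x = −5, giving (20, −4) and (−5, −19).
|(20, −4) − (−5, −19)| = √((25)² + (15)²) = 5√34.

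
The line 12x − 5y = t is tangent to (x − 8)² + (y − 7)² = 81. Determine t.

t = −56 or t = 178

For a tangent, require d(centre, line) = r = 9.
|12·8 − 5·7 − t| / √169 = 9
|t − (61)| = 9·13, so t = 178 or t = −56.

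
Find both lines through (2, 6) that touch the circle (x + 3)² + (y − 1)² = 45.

2x + y = 10 and x + 2y = 14

Let a tangent through (2, 6) have slope m. Its distance from (−3, 1) must equal 3√5:
[m·(−5) − (−5)]² = 45(m² + 1)
2m² + 5m + 2 = 0, so m = −2 or m = −1/2.
Through (2, 6) these give 2x + y = 10 and x + 2y = 14.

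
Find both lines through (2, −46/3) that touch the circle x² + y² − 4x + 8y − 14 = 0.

Write the tangent as mx − y + (−46/3 − m·(2)) = 0 and set its distance from the centre to √34:
(0m − (34/3))² = 34(m² + 1)
9m² − 25 = 0, so m = −5/3 or m = 5/3.
With m = −5/3: 5x + 3y = −36. With m = 5/3: 5x − 3y = 56.

5x + 3y = −36 and 5x − 3y = 56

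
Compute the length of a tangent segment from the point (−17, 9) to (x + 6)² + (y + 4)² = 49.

√241

Centre (−6, −4), r² = 49. |PO|² = (−11)² + (13)² = 290.
By the tangent–radius right angle, tangent length = √(|PO|² − r²) = √241.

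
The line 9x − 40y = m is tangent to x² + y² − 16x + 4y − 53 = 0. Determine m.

m = −299 or m = 603

Tangency holds when the distance from the centre (8, −2) to the line equals the radius 11:
|9·8 − 40·(−2) − m| / √1681 = 11
|m − (152)| = 11·41, so m = 603 or m = −299.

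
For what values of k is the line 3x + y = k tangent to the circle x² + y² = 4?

For a tangent, require d(centre, line) = r = 2.
|3·0 + 1·0 − k| / √10 = 2
|k| = 2√10.

k = ±2√10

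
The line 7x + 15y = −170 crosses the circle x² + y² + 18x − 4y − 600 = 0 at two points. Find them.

Express y = (−170 − 7x)/15 and substitute into the circle:
274x² + 6850x − 95900 = 0  ⟹  x² + 25x − 350 = 0
x = 10 or x = −35, giving (10, −16) and (−35, 5).

(−35, 5) and (10, −16)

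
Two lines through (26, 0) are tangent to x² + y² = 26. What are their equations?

A line y − (0) = m(x − (26)) is tangent when its distance from (0, 0) is √26:
[m·(−26) − (0)]² = 26(m² + 1)
25m² − 1 = 0, so m = −1/5 or m = 1/5.
With m = −1/5: x + 5y = 26. With m = 1/5: x − 5y = 26.

x + 5y = 26 and x − 5y = 26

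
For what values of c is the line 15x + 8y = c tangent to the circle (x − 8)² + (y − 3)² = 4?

The line touches the circle iff its distance from (8, 3) is 2:
|15·8 + 8·3 − c| / √289 = 2
|c − (144)| = 2·17, so c = 178 or c = 110.

c = 110 or c = 178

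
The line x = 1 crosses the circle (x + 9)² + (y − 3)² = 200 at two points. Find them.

(1, −7) and (1, 13)

The line gives x = 1. Substituting into the circle:
y² − 6y − 91 = 0
y = 13 or y = −7, giving (1, 13) and (1, −7).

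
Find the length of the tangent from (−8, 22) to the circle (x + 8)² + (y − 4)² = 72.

6√7

The centre is (−8, 4) and r = 6√2. The square of the distance from P to the centre is 0 + 324 = 324.
The tangent meets the radius at right angles, so tangent² = |PO|² − r² = 324 − 72 = 252.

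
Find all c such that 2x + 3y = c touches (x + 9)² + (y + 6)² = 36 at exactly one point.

c = −36 ± 6√13

For a tangent, require d(centre, line) = r = 6.
|2·(−9) + 3·(−6) − c| / √13 = 6
|c − (−36)| = 6√13.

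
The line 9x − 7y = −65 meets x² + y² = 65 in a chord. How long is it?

Express y = (65 + 9x)/7 and substitute into the circle:
130x² + 1170x + 1040 = 0  ⟹  x² + 9x + 8 = 0
x = −1 or x = −8, giving (−1, 8) and (−8, −1).
Chord length = distance between (−1, 8) and (−8, −1) = √130 = √130.

√130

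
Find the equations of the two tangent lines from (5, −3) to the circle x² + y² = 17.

x − 4y = 17 and 4x + y = 17

Write the tangent as mx − y + (−3 − m·(5)) = 0 and set its distance from the centre to √17:
(−5m − (3))² = 17(m² + 1)
4m² + 15m − 4 = 0, so m = 1/4 or m = −4.
Through (5, −3) these give x − 4y = 17 and 4x + y = 17.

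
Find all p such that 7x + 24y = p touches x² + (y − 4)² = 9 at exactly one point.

Tangency holds when the distance from the centre (0, 4) to the line equals the radius 3:
|7·0 + 24·4 − p| / √625 = 3
|p − (96)| = 3·25, so p = 171 or p = 21.

p = 21 or p = 171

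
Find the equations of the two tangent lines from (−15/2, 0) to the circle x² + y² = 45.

A line y − (0) = m(x − (−15/2)) is tangent when its distance from (0, 0) is 3√5:
[m·(15/2) − (0)]² = 45(m² + 1)
m² − 4 = 0, so m = 2 or m = −2.
With m = 2: 2x − y = −15. With m = −2: 2x + y = −15.

2x − y = −15 and 2x + y = −15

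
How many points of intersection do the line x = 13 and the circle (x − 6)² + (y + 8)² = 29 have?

0

Substituting the line into the circle gives y² + 16y + 84 = 0.
Discriminant = (16)² − 4·1·(84) = −80 < 0.
No real roots: the line does not meet the circle.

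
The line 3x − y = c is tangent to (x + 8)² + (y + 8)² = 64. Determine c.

Tangency holds when the distance from the centre (−8, −8) to the line equals the radius 8:
|3·(−8) − 1·(−8) − c| / √10 = 8
|c − (−16)| = 8√10.

c = −16 ± 8√10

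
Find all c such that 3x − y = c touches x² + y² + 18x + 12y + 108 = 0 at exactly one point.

c = −21 ± 3√10

The line touches the circle iff its distance from (−9, −6) is 3:
|3·(−9) − 1·(−6) − c| / √10 = 3
|c − (−21)| = 3√10.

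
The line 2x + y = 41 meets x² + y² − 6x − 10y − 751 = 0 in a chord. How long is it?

22√5

The distance from (3, 5) to the line is 30/√5, and r² = 785.
Half the chord is √(r² − d²) = √(605), so the full chord is 22√5.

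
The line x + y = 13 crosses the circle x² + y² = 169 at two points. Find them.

From the line, y = −x + 13. Substituting:
2x² − 26x = 0  ⟹  x² − 13x = 0
x = 13 or x = 0, giving (13, 0) and (0, 13).

(0, 13) and (13, 0)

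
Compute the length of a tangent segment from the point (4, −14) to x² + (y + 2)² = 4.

Centre (0, −2), r² = 4. |PO|² = (4)² + (−12)² = 160.
Power of the point: PT² = |PO|² − r² = 156, so PT = 2√39.

2√39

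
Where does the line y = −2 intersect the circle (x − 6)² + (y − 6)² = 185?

(−5, −2) and (17, −2)

Express y = −2 and substitute into the circle:
x² − 12x − 85 = 0
x = 17 or x = −5, giving (17, −2) and (−5, −2).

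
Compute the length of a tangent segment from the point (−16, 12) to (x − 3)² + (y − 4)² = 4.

The centre is (3, 4) and r = 2. The square of the distance from P to the centre is 361 + 64 = 425.
The tangent meets the radius at right angles, so tangent² = |PO|² − r² = 425 − 4 = 421.

√421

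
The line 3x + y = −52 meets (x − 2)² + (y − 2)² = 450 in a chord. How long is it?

6√10

Centre (2, 2), r² = 450. Perpendicular distance d from centre to line = |60| / √10 = 60/√10.
Half the chord is √(r² − d²) = √(90), so the full chord is 6√10.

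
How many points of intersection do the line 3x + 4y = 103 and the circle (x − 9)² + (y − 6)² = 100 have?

Centre (9, 6), r² = 100. Distance² from centre to line = (−52)²/25 = 2704/25.
Since d² > r², the line lies outside the circle.

0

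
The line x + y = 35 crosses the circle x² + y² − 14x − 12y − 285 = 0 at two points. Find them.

Express y = −x + 35 and substitute into the circle:
2x² − 72x + 520 = 0  ⟹  x² − 36x + 260 = 0
x = 26 or x = 10, giving (26, 9) and (10, 25).

(10, 25) and (26, 9)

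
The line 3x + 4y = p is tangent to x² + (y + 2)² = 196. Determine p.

p = −78 or p = 62

For a tangent, require d(centre, line) = r = 14.
|3·0 + 4·(−2) − p| / √25 = 14
|p − (−8)| = 14·5, so p = 62 or p = −78.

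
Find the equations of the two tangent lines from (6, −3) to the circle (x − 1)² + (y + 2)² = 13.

A line y − (−3) = m(x − (6)) is tangent when its distance from (1, −2) is √13:
(−5m − (1))² = 13(m² + 1)
6m² + 5m − 6 = 0, so m = 2/3 or m = −3/2.
Through (6, −3) these give 2x − 3y = 21 and 3x + 2y = 12.

2x − 3y = 21 and 3x + 2y = 12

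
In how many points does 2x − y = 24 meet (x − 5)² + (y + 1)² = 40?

d² = (2·5 − 1·(−1) − (24))²/5 = 169/5; r² = 40.
Since d² < r², the line cuts the circle twice.

2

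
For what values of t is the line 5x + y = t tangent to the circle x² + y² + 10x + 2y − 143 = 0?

Tangency holds when the distance from the centre (−5, −1) to the line equals the radius 13:
|5·(−5) + 1·(−1) − t| / √26 = 13
|t − (−26)| = 13√26.

t = −26 ± 13√26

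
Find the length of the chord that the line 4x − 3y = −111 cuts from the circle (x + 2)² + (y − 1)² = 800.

40

The distance from (−2, 1) to the line is 100/√25, and r² = 800.
Half the chord is √(r² − d²) = √(400), so the full chord is 40.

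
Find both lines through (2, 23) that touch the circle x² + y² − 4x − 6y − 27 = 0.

3x − y = −17 and 3x + y = 29

Let a tangent through (2, 23) have slope m. Its distance from (2, 3) must equal 2√10:
[m·(0) − (−20)]² = 40(m² + 1)
m² − 9 = 0, so m = 3 or m = −3.
Through (2, 23) these give 3x − y = −17 and 3x + y = 29.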